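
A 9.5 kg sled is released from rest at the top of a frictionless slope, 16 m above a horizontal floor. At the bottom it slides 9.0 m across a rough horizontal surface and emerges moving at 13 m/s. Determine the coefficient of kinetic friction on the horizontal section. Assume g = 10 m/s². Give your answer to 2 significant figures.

Energy bookkeeping (friction removes W_f = μ_k N d):
mgh = ½mv² + μ_k m g d
mgh = 1520.0 J; ½mv² = 802.75 J
W_f = 1520.0 − 802.75 = 717.2 J
μ_k = W_f/(mg·d) = 717.2/(95.00 × 9.0) = 0.8389

μ_k = 0.84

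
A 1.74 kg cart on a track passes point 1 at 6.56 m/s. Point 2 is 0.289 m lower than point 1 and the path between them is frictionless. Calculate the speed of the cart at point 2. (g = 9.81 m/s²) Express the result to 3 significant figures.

v = 6.98 m/s

By conservation of mechanical energy, ½mv₀² + mgh = ½mv²
The mass cancels from both sides.
v² = v₀² + 2gh = (6.56)² + 2(9.81)(0.289) = 48.704
v = √48.704 = 6.979 m/s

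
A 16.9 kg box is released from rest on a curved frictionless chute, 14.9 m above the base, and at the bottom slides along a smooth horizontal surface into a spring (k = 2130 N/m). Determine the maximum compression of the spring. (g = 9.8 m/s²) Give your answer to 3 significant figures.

x = 1.52 m

Gravitational PE at the top equals spring PE at max compression: mgh = ½kx²
x = √(2mgh/k) = √(2 × 16.9 × 9.8 × 14.9 / 2130) = 1.522 m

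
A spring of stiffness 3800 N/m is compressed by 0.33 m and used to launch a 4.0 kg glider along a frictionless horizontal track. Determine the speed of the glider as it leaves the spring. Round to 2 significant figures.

v = 10 m/s

Conservation of energy: ½kx² = ½mv²
v = x√(k/m) = 0.33 × √(3800/4.0) = 10.17 m/s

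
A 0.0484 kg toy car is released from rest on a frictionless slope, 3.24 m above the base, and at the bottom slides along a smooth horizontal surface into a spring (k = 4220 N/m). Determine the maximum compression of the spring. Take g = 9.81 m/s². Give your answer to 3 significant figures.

Gravitational PE at the top equals spring PE at max compression: mgh = ½kx²
x = √(2mgh/k) = √(2 × 0.0484 × 9.81 × 3.24 / 4220) = 0.02700 m

x = 0.0270 m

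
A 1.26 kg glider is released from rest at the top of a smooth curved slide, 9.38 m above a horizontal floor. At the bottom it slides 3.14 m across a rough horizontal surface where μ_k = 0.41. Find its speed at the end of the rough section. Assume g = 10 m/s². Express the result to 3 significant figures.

v = 12.7 m/s

Energy at the top = energy at the end + work done against friction:
mgh = ½mv² + μ_k m g d
W_f = μ_k mg d = (0.41)(1.26)(10)(3.14) = 16.22 J
½mv² = mgh − W_f = 118.19 − 16.22 = 101.97 J
v = √(2 × 101.97/1.26) = 12.72 m/s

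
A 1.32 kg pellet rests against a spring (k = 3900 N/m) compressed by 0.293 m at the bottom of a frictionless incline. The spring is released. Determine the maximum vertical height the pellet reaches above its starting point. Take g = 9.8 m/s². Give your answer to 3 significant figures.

Energy conservation from release to the highest point: ½kx² = mgh
h = kx²/(2mg) = (3900)(0.293)²/(2 × 1.32 × 9.8) = 12.94 m

h = 12.9 m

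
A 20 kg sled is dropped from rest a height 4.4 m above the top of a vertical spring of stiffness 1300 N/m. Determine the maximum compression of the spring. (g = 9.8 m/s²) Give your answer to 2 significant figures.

Measuring PE from the top of the relaxed spring, at max compression the sled has dropped H + x with zero KE, so:
mg(H + x) = ½kx²
½(1300)x² − (20)(9.8)x − (20)(9.8)(4.4) = 0
650.0x² − 196.0x − 862.4 = 0
x = [196.0 + √(38416 + 2.2422e+06)]/(2 × 650.0) = 1.312 m

x = 1.3 m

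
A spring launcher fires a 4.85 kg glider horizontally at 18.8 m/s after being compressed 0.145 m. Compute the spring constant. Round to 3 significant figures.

½kx² = ½mv²
k = mv²/x² = (4.85)(18.8)²/(0.145)² = 81531 N/m

k = 81500 N/m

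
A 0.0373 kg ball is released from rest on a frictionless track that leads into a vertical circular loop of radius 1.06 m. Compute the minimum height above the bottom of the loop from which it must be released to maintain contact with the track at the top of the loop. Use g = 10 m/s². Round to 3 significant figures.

At the top, for minimum speed gravity alone supplies the centripetal force: mg = mv_top²/r ⇒ v_top² = gr = 10.60 m²/s²
Energy conservation from release height h to the top (height 2r): mgh = ½mv_top² + mg(2r)
h = v_top²/(2g) + 2r = r/2 + 2r = 5r/2 = 2.650 m

h = 2.65 m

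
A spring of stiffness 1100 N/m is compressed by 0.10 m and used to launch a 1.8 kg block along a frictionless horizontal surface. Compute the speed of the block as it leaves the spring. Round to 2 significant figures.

v = 2.5 m/s

Spring PE converts entirely to kinetic energy: ½kx² = ½mv²
v = x√(k/m) = 0.10 × √(1100/1.8) = 2.472 m/s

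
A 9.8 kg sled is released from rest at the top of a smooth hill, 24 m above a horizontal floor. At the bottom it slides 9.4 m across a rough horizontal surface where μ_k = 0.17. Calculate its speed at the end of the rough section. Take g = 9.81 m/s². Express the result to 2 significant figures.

Energy bookkeeping (friction removes W_f = μ_k N d):
mgh = ½mv² + μ_k m g d
W_f = μ_k mg d = (0.17)(9.8)(9.81)(9.4) = 153.6 J
½mv² = mgh − W_f = 2307.3 − 153.6 = 2153.7 J
v = √(2 × 2153.7/9.8) = 20.96 m/s

v = 21 m/s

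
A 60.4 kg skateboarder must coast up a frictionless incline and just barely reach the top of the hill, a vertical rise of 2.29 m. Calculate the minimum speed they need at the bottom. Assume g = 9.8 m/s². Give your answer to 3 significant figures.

v = 6.70 m/s

At the top they are momentarily at rest, so all KE converts to PE: ½mv² = mgh
v = √(2gh) = √(2 × 9.8 × 2.29) = 6.700 m/s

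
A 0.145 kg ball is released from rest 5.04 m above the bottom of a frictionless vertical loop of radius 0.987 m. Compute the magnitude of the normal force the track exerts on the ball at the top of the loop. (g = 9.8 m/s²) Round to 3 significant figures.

Energy from release to top (height 2r): mgh = ½mv_top² + mg(2r)
v_top² = 2g(h − 2r) = 2(9.8)(5.04 − 1.974) = 60.094 m²/s²
At the top, both N and weight point toward the centre: N + mg = mv_top²/r
N = m(v_top²/r − g) = 0.145(60.094/0.987 − 9.8) = 7.407 N

N = 7.41 N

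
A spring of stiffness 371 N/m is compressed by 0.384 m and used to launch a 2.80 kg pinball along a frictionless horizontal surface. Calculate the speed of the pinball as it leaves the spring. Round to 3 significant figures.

v = 4.42 m/s

The pinball leaves the spring when the spring is at natural length, so ½kx² = ½mv²
v = x√(k/m) = 0.384 × √(371/2.80) = 4.420 m/s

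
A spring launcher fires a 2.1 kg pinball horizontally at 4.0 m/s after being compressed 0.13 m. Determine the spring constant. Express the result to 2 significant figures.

k = 2000 N/m

½kx² = ½mv²
k = mv²/x² = (2.1)(4.0)²/(0.13)² = 1988 N/m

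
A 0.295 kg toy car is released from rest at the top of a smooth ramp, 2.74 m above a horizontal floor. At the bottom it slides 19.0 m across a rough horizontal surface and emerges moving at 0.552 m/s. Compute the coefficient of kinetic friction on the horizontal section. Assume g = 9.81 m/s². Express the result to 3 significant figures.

μ_k = 0.143

Applying the work–energy principle:
mgh = ½mv² + μ_k m g d
mgh = 7.9294 J; ½mv² = 0.044944 J
W_f = 7.9294 − 0.044944 = 7.884 J
μ_k = W_f/(mg·d) = 7.884/(2.894 × 19.0) = 0.1434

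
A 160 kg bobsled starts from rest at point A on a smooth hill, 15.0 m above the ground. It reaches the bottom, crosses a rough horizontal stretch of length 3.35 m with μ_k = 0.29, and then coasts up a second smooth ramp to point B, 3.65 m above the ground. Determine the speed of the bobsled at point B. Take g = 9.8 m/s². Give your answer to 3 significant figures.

Energy at A: mgh₁ = (160)(9.8)(15.0) = 23520 J
Friction loss: W_f = μ_k mg d = 1523 J
At B: ½mv² + mgh₂ = mgh₁ − W_f
½mv² = 23520 − 1523 − 5723.2 = 16273 J
v = √(2 × 16273/160) = 14.26 m/s

v = 14.3 m/s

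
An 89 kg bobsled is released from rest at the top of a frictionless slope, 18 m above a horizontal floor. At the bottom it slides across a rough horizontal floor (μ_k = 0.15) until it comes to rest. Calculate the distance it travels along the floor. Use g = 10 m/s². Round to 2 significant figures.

Applying the work–energy principle:
At rest all PE has been dissipated by friction: mgh = μ_k m g d
d = h/μ_k = 18/0.15 = 120.0 m

d = 120 m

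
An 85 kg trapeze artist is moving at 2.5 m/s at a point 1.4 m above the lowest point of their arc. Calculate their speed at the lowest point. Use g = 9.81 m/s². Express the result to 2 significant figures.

v = 5.8 m/s

Equating total energy at the two states: ½mv₀² + mgh = ½mv²
v² = v₀² + 2gh = (2.5)² + 2(9.81)(1.4) = 33.718
v = √33.718 = 5.807 m/s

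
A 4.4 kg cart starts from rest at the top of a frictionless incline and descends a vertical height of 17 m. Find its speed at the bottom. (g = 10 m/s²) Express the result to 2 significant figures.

Equating total energy at the two states: mgh = ½mv²
v = √(2gh) = √(2 × 10 × 17) = √340.00 = 18.44 m/s

v = 18 m/s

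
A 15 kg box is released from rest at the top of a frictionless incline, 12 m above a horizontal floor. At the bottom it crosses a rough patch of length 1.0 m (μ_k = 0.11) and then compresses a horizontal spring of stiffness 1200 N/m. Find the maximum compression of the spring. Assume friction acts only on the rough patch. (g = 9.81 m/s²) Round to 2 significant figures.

Initial energy: E₁ = mgh = (15)(9.81)(12) = 1765.8 J
Friction removes W_f = μ_k mg d = (0.11)(15)(9.81)(1.0) = 16.19 J
Energy reaching the spring: E = 1765.8 − 16.19 = 1749.6 J
At max compression ½kx² = E ⇒ x = √(2E/k) = √(2 × 1749.6/1200) = 1.708 m

x = 1.7 m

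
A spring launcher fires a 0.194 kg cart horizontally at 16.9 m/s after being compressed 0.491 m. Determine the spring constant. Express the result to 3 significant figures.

k = 230 N/m

Spring PE at full compression equals KE at release: ½kx² = ½mv²
k = mv²/x² = (0.194)(16.9)²/(0.491)² = 229.8 N/m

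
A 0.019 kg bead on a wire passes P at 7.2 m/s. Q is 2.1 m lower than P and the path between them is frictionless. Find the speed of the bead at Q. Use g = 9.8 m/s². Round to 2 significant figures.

v = 9.6 m/s

Energy conservation between the two points: ½mv₀² + mgh = ½mv²
The mass cancels from both sides.
v² = v₀² + 2gh = (7.2)² + 2(9.8)(2.1) = 93.000
v = √93.000 = 9.644 m/s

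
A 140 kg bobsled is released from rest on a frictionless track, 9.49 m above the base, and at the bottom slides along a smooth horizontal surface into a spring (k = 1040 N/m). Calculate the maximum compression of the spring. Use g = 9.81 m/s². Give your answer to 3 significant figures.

Gravitational PE at the top equals spring PE at max compression: mgh = ½kx²
x = √(2mgh/k) = √(2 × 140 × 9.81 × 9.49 / 1040) = 5.006 m

x = 5.01 m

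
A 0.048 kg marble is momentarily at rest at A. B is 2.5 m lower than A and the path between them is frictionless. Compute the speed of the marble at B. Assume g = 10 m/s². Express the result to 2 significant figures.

v = 7.1 m/s

Energy conservation between the two points: mgh = ½mv²
v = √(2gh) = √(2 × 10 × 2.5) = √50.000 = 7.071 m/s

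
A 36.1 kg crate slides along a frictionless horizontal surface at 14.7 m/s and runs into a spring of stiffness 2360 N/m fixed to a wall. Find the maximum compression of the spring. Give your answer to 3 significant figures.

At max compression the crate is momentarily at rest: ½mv² = ½kx²
x = v√(m/k) = 14.7 × √(36.1/2360) = 1.818 m

x = 1.82 m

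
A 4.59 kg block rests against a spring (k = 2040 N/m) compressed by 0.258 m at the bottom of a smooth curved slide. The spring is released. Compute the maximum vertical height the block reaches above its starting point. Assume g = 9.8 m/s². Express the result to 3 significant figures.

h = 1.51 m

At maximum height the block is at rest, so ½kx² = mgh
h = kx²/(2mg) = (2040)(0.258)²/(2 × 4.59 × 9.8) = 1.509 m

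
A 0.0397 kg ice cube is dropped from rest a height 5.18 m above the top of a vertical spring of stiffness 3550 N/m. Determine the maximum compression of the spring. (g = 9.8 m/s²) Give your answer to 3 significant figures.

x = 0.0338 m

Take the reference level at the top of the uncompressed spring. At max compression the cube has fallen H + x and is momentarily at rest:
mg(H + x) = ½kx²
½(3550)x² − (0.0397)(9.8)x − (0.0397)(9.8)(5.18) = 0
1775x² − 0.3891x − 2.015 = 0
x = [0.3891 + √(0.1514 + 14309)]/(2 × 1775) = 0.03381 m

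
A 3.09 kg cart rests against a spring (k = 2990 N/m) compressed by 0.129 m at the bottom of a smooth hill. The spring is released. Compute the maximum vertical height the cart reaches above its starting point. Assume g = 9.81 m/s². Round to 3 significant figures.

h = 0.821 m

At maximum height the cart is at rest, so ½kx² = mgh
h = kx²/(2mg) = (2990)(0.129)²/(2 × 3.09 × 9.81) = 0.8207 m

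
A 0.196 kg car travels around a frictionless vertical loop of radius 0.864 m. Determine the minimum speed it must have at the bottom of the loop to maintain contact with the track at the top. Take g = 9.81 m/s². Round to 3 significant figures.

v = 6.51 m/s

At the top: mg = mv_top²/r ⇒ v_top² = gr = 8.476 m²/s²
Energy from bottom to top (height 2r): ½mv_bot² = ½mv_top² + mg(2r)
v_bot² = gr + 4gr = 5gr = 42.38
v_bot = √(5gr) = 6.510 m/s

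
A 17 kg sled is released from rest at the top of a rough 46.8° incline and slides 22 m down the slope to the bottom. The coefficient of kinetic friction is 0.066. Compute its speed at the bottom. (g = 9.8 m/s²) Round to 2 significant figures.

Energy: mgh = ½mv² + W_f, with h = L sinθ and W_f = μ_k (mg cosθ) L
mgh = mgL sinθ = (17)(9.8)(22)sin46.8° = 2671.8 J
W_f = μ_k mg cosθ · L = (0.066)(17)(9.8)cos46.8°·22 = 165.6 J
½mv² = 2671.8 − 165.6 = 2506.2 J
v = √(2 × 2506.2/17) = 17.17 m/s

v = 17 m/s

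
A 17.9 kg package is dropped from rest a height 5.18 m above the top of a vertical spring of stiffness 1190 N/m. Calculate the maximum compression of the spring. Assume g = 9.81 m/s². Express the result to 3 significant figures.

Measuring PE from the top of the relaxed spring, at max compression the package has dropped H + x with zero KE, so:
mg(H + x) = ½kx²
½(1190)x² − (17.9)(9.81)x − (17.9)(9.81)(5.18) = 0
595.0x² − 175.6x − 909.6 = 0
x = [175.6 + √(30835 + 2.1649e+06)]/(2 × 595.0) = 1.393 m

x = 1.39 m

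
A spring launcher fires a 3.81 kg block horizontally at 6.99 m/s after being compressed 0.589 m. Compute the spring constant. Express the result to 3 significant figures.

k = 537 N/m

Spring PE at full compression equals KE at release: ½kx² = ½mv²
k = mv²/x² = (3.81)(6.99)²/(0.589)² = 536.6 N/m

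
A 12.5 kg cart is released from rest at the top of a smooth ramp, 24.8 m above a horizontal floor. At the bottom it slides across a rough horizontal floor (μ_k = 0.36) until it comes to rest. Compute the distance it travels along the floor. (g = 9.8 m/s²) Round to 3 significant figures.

d = 68.9 m

Energy bookkeeping (friction removes W_f = μ_k N d):
At rest all PE has been dissipated by friction: mgh = μ_k m g d
d = h/μ_k = 24.8/0.36 = 68.89 m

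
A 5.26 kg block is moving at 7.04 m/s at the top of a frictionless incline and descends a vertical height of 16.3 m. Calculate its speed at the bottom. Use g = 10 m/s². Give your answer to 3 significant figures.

v = 19.4 m/s

By conservation of mechanical energy, ½mv₀² + mgh = ½mv²
v² = v₀² + 2gh = (7.04)² + 2(10)(16.3) = 375.56
v = √375.56 = 19.38 m/s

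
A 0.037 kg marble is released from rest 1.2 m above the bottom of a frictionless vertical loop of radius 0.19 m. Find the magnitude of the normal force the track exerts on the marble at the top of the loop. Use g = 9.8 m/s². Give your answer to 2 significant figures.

N = 2.8 N

Energy from release to top (height 2r): mgh = ½mv_top² + mg(2r)
v_top² = 2g(h − 2r) = 2(9.8)(1.2 − 0.3800) = 16.072 m²/s²
At the top, both N and weight point toward the centre: N + mg = mv_top²/r
N = m(v_top²/r − g) = 0.037(16.072/0.19 − 9.8) = 2.767 N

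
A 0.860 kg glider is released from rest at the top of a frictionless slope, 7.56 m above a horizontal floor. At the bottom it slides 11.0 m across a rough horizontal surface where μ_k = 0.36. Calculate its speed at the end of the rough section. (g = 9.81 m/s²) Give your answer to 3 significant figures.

Energy at the top = energy at the end + work done against friction:
mgh = ½mv² + μ_k m g d
W_f = μ_k mg d = (0.36)(0.860)(9.81)(11.0) = 33.41 J
½mv² = mgh − W_f = 63.781 − 33.41 = 30.372 J
v = √(2 × 30.372/0.860) = 8.404 m/s

v = 8.40 m/s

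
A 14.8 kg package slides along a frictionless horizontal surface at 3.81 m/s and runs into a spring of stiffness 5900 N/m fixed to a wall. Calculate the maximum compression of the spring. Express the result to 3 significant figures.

x = 0.191 m

Conservation of energy between contact and max compression: ½mv² = ½kx²
x = v√(m/k) = 3.81 × √(14.8/5900) = 0.1908 m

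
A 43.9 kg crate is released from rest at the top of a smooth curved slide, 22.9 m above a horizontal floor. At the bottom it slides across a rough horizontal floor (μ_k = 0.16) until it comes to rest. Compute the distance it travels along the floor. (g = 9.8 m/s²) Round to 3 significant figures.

d = 143 m

Energy bookkeeping (friction removes W_f = μ_k N d):
At rest all PE has been dissipated by friction: mgh = μ_k m g d
d = h/μ_k = 22.9/0.16 = 143.1 m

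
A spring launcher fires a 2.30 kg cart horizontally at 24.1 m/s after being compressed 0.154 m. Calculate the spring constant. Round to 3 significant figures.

½kx² = ½mv²
k = mv²/x² = (2.30)(24.1)²/(0.154)² = 56328 N/m

k = 56300 N/m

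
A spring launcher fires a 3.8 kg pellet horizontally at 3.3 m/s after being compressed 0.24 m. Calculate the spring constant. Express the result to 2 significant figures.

Energy stored in the spring equals the launch KE: ½kx² = ½mv²
k = mv²/x² = (3.8)(3.3)²/(0.24)² = 718.4 N/m

k = 720 N/m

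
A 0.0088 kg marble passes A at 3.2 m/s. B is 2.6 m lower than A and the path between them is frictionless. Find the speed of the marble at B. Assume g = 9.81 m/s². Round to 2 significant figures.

v = 7.8 m/s

Energy conservation between the two points: ½mv₀² + mgh = ½mv²
v² = v₀² + 2gh = (3.2)² + 2(9.81)(2.6) = 61.252
v = √61.252 = 7.826 m/s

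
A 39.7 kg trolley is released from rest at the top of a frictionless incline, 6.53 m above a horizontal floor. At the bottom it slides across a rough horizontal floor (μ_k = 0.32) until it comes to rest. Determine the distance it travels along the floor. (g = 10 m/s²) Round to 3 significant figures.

d = 20.4 m

Energy bookkeeping (friction removes W_f = μ_k N d):
At rest all PE has been dissipated by friction: mgh = μ_k m g d
d = h/μ_k = 6.53/0.32 = 20.41 m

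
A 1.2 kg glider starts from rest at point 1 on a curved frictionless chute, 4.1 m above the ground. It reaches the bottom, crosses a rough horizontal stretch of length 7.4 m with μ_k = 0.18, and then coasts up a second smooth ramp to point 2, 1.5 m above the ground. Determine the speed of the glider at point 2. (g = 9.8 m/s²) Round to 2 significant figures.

Energy at 1: mgh₁ = (1.2)(9.8)(4.1) = 48.216 J
Friction loss: W_f = μ_k mg d = 15.66 J
At 2: ½mv² + mgh₂ = mgh₁ − W_f
½mv² = 48.216 − 15.66 − 17.640 = 14.912 J
v = √(2 × 14.912/1.2) = 4.985 m/s

v = 5.0 m/s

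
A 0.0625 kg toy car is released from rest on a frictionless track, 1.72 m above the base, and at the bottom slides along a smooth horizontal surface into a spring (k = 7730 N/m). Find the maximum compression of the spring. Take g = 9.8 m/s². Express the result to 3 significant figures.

Gravitational PE at the top equals spring PE at max compression: mgh = ½kx²
x = √(2mgh/k) = √(2 × 0.0625 × 9.8 × 1.72 / 7730) = 0.01651 m

x = 0.0165 m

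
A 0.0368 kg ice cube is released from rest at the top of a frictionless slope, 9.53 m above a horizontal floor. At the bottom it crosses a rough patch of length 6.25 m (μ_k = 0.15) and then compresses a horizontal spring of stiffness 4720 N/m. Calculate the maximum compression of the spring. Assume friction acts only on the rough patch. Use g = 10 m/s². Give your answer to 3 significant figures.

Initial energy: E₁ = mgh = (0.0368)(10)(9.53) = 3.5070 J
Friction removes W_f = μ_k mg d = (0.15)(0.0368)(10)(6.25) = 0.3450 J
Energy reaching the spring: E = 3.5070 − 0.3450 = 3.1620 J
At max compression ½kx² = E ⇒ x = √(2E/k) = √(2 × 3.1620/4720) = 0.03660 m

x = 0.0366 m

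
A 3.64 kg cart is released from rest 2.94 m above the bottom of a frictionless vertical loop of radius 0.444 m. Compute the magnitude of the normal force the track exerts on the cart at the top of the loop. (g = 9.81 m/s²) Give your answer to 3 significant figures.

Energy from release to top (height 2r): mgh = ½mv_top² + mg(2r)
v_top² = 2g(h − 2r) = 2(9.81)(2.94 − 0.8880) = 40.260 m²/s²
At the top, both N and weight point toward the centre: N + mg = mv_top²/r
N = m(v_top²/r − g) = 3.64(40.260/0.444 − 9.81) = 294.4 N

N = 294 N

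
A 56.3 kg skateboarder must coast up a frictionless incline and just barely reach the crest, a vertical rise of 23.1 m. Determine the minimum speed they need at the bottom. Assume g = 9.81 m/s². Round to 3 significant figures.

At the top they are momentarily at rest, so all KE converts to PE: ½mv² = mgh
v = √(2gh) = √(2 × 9.81 × 23.1) = 21.29 m/s

v = 21.3 m/s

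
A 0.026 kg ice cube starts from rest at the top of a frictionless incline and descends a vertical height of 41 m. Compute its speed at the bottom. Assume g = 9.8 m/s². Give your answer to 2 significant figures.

v = 28 m/s

By conservation of mechanical energy, mgh = ½mv²
The mass cancels from both sides.
v = √(2gh) = √(2 × 9.8 × 41) = √803.60 = 28.35 m/s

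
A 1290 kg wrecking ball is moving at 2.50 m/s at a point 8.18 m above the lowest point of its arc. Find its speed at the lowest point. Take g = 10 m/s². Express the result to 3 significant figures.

v = 13.0 m/s

By conservation of mechanical energy, ½mv₀² + mgh = ½mv²
v² = v₀² + 2gh = (2.50)² + 2(10)(8.18) = 169.85
v = √169.85 = 13.03 m/s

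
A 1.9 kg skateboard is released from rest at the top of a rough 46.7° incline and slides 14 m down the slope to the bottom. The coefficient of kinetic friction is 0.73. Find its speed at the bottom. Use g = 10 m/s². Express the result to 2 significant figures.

Taking the bottom as reference, mgh = ½mv² + μ_k N L with h = L sinθ, N = mg cosθ:
mgh = mgL sinθ = (1.9)(10)(14)sin46.7° = 193.59 J
W_f = μ_k mg cosθ · L = (0.73)(1.9)(10)cos46.7°·14 = 133.2 J
½mv² = 193.59 − 133.2 = 60.415 J
v = √(2 × 60.415/1.9) = 7.975 m/s

v = 8.0 m/s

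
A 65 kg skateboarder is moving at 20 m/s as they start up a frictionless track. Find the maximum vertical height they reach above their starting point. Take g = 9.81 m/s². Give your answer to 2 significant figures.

h = 20 m

By energy conservation, ½mv² = mgh
h = v²/(2g) = 20²/(2 × 9.81) = 20.39 m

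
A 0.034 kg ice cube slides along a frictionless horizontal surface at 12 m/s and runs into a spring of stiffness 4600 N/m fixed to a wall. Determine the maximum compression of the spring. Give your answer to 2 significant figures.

x = 0.033 m

Conservation of energy between contact and max compression: ½mv² = ½kx²
x = v√(m/k) = 12 × √(0.034/4600) = 0.03262 m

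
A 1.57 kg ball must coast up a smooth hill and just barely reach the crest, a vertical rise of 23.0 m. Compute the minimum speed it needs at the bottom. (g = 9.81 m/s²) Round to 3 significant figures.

At the top it is momentarily at rest, so all KE converts to PE: ½mv² = mgh
v = √(2gh) = √(2 × 9.81 × 23.0) = 21.24 m/s

v = 21.2 m/s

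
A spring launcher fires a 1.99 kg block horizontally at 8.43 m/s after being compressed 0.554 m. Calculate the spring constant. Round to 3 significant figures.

Spring PE at full compression equals KE at release: ½kx² = ½mv²
k = mv²/x² = (1.99)(8.43)²/(0.554)² = 460.8 N/m

k = 461 N/m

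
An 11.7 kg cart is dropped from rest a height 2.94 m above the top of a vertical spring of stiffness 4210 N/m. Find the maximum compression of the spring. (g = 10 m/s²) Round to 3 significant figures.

Let x be the compression. The total drop is H + x, and the cart is instantaneously at rest at max compression, so energy conservation gives:
mg(H + x) = ½kx²
½(4210)x² − (11.7)(10)x − (11.7)(10)(2.94) = 0
2105x² − 117.0x − 344.0 = 0
x = [117.0 + √(13689 + 2.8963e+06)]/(2 × 2105) = 0.4330 m

x = 0.433 m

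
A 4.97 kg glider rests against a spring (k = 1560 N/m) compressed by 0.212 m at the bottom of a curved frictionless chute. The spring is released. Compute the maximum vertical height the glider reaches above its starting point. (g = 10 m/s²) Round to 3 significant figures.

h = 0.705 m

At maximum height the glider is at rest, so ½kx² = mgh
h = kx²/(2mg) = (1560)(0.212)²/(2 × 4.97 × 10) = 0.7054 m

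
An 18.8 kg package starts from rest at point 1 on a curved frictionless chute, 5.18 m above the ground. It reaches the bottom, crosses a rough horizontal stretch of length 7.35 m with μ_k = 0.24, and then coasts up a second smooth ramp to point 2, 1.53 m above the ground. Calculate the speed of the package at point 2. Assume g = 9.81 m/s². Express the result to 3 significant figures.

v = 6.08 m/s

Energy at 1: mgh₁ = (18.8)(9.81)(5.18) = 955.34 J
Friction loss: W_f = μ_k mg d = 325.3 J
At 2: ½mv² + mgh₂ = mgh₁ − W_f
½mv² = 955.34 − 325.3 − 282.17 = 347.83 J
v = √(2 × 347.83/18.8) = 6.083 m/s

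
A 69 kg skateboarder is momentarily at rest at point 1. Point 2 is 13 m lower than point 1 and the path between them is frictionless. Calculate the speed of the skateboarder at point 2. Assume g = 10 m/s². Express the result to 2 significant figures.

Energy conservation between the two points: mgh = ½mv²
v = √(2gh) = √(2 × 10 × 13) = √260.00 = 16.12 m/s

v = 16 m/s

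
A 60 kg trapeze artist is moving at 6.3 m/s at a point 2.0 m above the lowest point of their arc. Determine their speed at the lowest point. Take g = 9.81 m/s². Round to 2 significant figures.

By conservation of mechanical energy, ½mv₀² + mgh = ½mv²
The mass cancels from both sides.
v² = v₀² + 2gh = (6.3)² + 2(9.81)(2.0) = 78.930
v = √78.930 = 8.884 m/s

v = 8.9 m/s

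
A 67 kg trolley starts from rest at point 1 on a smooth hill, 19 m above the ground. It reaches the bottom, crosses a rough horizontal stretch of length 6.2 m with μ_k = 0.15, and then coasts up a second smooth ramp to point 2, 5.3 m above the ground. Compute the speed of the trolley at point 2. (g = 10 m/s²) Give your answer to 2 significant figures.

v = 16 m/s

Energy at 1: mgh₁ = (67)(10)(19) = 12730 J
Friction loss: W_f = μ_k mg d = 623.1 J
At 2: ½mv² + mgh₂ = mgh₁ − W_f
½mv² = 12730 − 623.1 − 3551.0 = 8555.9 J
v = √(2 × 8555.9/67) = 15.98 m/s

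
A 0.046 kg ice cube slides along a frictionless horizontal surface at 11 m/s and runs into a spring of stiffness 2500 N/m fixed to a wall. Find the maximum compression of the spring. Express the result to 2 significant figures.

All KE is stored as spring PE at maximum compression: ½mv² = ½kx²
x = v√(m/k) = 11 × √(0.046/2500) = 0.04718 m

x = 0.047 m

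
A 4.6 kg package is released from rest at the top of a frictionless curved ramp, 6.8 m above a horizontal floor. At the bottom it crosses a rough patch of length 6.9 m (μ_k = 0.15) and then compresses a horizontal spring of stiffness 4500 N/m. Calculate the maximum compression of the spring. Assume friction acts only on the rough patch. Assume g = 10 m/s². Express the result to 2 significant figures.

x = 0.34 m

Initial energy: E₁ = mgh = (4.6)(10)(6.8) = 312.80 J
Friction removes W_f = μ_k mg d = (0.15)(4.6)(10)(6.9) = 47.61 J
Energy reaching the spring: E = 312.80 − 47.61 = 265.19 J
At max compression ½kx² = E ⇒ x = √(2E/k) = √(2 × 265.19/4500) = 0.3433 m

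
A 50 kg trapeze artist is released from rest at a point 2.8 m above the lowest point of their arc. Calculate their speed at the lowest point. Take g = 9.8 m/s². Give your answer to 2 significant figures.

v = 7.4 m/s

Equating total energy at the two states: mgh = ½mv²
The mass cancels from both sides.
v = √(2gh) = √(2 × 9.8 × 2.8) = √54.880 = 7.408 m/s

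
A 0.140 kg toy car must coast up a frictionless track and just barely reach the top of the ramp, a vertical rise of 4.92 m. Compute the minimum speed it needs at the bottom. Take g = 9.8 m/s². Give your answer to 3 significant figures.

v = 9.82 m/s

At the top it is momentarily at rest, so all KE converts to PE: ½mv² = mgh
v = √(2gh) = √(2 × 9.8 × 4.92) = 9.820 m/s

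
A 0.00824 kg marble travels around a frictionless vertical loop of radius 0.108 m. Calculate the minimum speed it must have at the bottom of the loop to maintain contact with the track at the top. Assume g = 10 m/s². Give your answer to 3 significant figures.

At the top: mg = mv_top²/r ⇒ v_top² = gr = 1.080 m²/s²
Energy from bottom to top (height 2r): ½mv_bot² = ½mv_top² + mg(2r)
v_bot² = gr + 4gr = 5gr = 5.400
v_bot = √(5gr) = 2.324 m/s

v = 2.32 m/s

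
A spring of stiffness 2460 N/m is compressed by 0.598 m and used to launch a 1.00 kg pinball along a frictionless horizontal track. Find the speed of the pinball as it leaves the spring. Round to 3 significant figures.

v = 29.7 m/s

Spring PE converts entirely to kinetic energy: ½kx² = ½mv²
v = x√(k/m) = 0.598 × √(2460/1.00) = 29.66 m/s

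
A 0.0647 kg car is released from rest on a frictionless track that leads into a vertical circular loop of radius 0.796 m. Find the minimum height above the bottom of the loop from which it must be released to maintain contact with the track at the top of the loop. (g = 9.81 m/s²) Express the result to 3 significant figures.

At the top, for minimum speed gravity alone supplies the centripetal force: mg = mv_top²/r ⇒ v_top² = gr = 7.809 m²/s²
Energy conservation from release height h to the top (height 2r): mgh = ½mv_top² + mg(2r)
h = v_top²/(2g) + 2r = r/2 + 2r = 5r/2 = 1.990 m

h = 1.99 m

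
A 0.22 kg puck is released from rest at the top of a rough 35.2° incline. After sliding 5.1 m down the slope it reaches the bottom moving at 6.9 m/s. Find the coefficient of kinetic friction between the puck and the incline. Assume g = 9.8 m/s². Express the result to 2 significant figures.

μ_k = 0.12

The energy dissipated by friction is the PE lost minus the KE gained:
mgL sinθ = 6.3382 J; ½mv² = 5.2371 J
W_f = 6.3382 − 5.2371 = 1.101 J
μ_k = W_f/(mg cosθ · L) = 1.101/(1.762 × 5.1) = 0.1226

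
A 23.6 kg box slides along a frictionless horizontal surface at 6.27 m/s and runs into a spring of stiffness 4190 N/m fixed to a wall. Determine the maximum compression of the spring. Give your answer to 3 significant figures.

x = 0.471 m

At max compression the box is momentarily at rest: ½mv² = ½kx²
x = v√(m/k) = 6.27 × √(23.6/4190) = 0.4706 m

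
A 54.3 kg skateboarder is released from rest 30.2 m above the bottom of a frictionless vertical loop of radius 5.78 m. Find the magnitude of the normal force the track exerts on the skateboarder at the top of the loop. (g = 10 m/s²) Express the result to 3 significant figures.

Energy from release to top (height 2r): mgh = ½mv_top² + mg(2r)
v_top² = 2g(h − 2r) = 2(10)(30.2 − 11.56) = 372.80 m²/s²
At the top, both N and weight point toward the centre: N + mg = mv_top²/r
N = m(v_top²/r − g) = 54.3(372.80/5.78 − 10) = 2959 N

N = 2960 N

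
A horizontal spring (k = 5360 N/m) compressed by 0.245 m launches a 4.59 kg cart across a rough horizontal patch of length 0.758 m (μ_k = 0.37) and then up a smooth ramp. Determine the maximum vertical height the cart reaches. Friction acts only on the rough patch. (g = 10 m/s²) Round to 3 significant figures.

h = 3.22 m

Spring energy: E₀ = ½kx² = ½(5360)(0.245)² = 160.87 J
Friction: W_f = μ_k mg d = (0.37)(4.59)(10)(0.758) = 12.87 J
Energy at base of ramp: E = 160.87 − 12.87 = 147.99 J
At max height all remaining energy is PE: mgh = E ⇒ h = E/(mg) = 147.99/(4.59 × 10) = 3.224 m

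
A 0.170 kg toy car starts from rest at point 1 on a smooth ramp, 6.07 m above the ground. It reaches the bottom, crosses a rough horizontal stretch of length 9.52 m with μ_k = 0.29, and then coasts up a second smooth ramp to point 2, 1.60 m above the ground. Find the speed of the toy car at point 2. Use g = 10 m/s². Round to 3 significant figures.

Energy at 1: mgh₁ = (0.170)(10)(6.07) = 10.319 J
Friction loss: W_f = μ_k mg d = 4.693 J
At 2: ½mv² + mgh₂ = mgh₁ − W_f
½mv² = 10.319 − 4.693 − 2.7200 = 2.9056 J
v = √(2 × 2.9056/0.170) = 5.847 m/s

v = 5.85 m/s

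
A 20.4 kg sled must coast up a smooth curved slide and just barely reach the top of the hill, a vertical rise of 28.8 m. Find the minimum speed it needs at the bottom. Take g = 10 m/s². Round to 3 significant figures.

At the top it is momentarily at rest, so all KE converts to PE: ½mv² = mgh
v = √(2gh) = √(2 × 10 × 28.8) = 24.00 m/s

v = 24.0 m/s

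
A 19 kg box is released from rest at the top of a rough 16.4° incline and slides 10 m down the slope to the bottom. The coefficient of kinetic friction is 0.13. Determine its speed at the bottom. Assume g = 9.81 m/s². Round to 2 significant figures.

Work–energy: mg(L sinθ) − μ_k(mg cosθ)L = ½mv²
mgh = mgL sinθ = (19)(9.81)(10)sin16.4° = 526.26 J
W_f = μ_k mg cosθ · L = (0.13)(19)(9.81)cos16.4°·10 = 232.4 J
½mv² = 526.26 − 232.4 = 293.81 J
v = √(2 × 293.81/19) = 5.561 m/s

v = 5.6 m/s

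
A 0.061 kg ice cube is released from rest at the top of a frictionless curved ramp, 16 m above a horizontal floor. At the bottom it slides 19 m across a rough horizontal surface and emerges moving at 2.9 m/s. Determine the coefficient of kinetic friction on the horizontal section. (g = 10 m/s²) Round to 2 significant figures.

Energy at the top = energy at the end + work done against friction:
mgh = ½mv² + μ_k m g d
mgh = 9.7600 J; ½mv² = 0.25650 J
W_f = 9.7600 − 0.25650 = 9.503 J
μ_k = W_f/(mg·d) = 9.503/(0.6100 × 19) = 0.8200

μ_k = 0.82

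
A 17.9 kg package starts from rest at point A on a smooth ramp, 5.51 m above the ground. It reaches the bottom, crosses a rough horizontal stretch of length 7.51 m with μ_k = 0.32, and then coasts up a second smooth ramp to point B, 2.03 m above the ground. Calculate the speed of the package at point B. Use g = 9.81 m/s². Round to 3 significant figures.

v = 4.60 m/s

Energy at A: mgh₁ = (17.9)(9.81)(5.51) = 967.55 J
Friction loss: W_f = μ_k mg d = 422.0 J
At B: ½mv² + mgh₂ = mgh₁ − W_f
½mv² = 967.55 − 422.0 − 356.47 = 189.09 J
v = √(2 × 189.09/17.9) = 4.596 m/s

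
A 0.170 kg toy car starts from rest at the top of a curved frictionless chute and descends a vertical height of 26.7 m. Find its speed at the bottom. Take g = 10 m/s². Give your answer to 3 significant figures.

v = 23.1 m/s

Mechanical energy is conserved (no friction): mgh = ½mv²
The mass cancels from both sides.
v = √(2gh) = √(2 × 10 × 26.7) = √534.00 = 23.11 m/s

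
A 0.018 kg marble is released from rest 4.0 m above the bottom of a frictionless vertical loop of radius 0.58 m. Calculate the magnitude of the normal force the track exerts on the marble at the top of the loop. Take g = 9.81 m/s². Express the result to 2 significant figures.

Energy from release to top (height 2r): mgh = ½mv_top² + mg(2r)
v_top² = 2g(h − 2r) = 2(9.81)(4.0 − 1.160) = 55.721 m²/s²
At the top, both N and weight point toward the centre: N + mg = mv_top²/r
N = m(v_top²/r − g) = 0.018(55.721/0.58 − 9.81) = 1.553 N

N = 1.6 N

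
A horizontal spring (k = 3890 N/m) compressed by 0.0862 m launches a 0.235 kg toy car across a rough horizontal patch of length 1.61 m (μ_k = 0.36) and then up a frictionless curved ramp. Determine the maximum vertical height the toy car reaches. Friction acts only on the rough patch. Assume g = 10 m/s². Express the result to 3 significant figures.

Spring energy: E₀ = ½kx² = ½(3890)(0.0862)² = 14.452 J
Friction: W_f = μ_k mg d = (0.36)(0.235)(10)(1.61) = 1.362 J
Energy at base of ramp: E = 14.452 − 1.362 = 13.090 J
At max height all remaining energy is PE: mgh = E ⇒ h = E/(mg) = 13.090/(0.235 × 10) = 5.570 m

h = 5.57 m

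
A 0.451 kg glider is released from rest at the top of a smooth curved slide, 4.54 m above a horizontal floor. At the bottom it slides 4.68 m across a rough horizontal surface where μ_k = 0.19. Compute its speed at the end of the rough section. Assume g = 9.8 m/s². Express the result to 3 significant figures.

Energy at the top = energy at the end + work done against friction:
mgh = ½mv² + μ_k m g d
W_f = μ_k mg d = (0.19)(0.451)(9.8)(4.68) = 3.930 J
½mv² = mgh − W_f = 20.066 − 3.930 = 16.136 J
v = √(2 × 16.136/0.451) = 8.459 m/s

v = 8.46 m/s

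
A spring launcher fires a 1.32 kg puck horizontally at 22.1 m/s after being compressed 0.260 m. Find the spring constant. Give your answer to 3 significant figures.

k = 9540 N/m

Energy stored in the spring equals the launch KE: ½kx² = ½mv²
k = mv²/x² = (1.32)(22.1)²/(0.260)² = 9537 N/m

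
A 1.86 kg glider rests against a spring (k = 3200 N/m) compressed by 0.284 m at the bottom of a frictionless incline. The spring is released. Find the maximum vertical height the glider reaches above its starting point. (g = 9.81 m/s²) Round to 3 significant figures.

h = 7.07 m

At maximum height the glider is at rest, so ½kx² = mgh
h = kx²/(2mg) = (3200)(0.284)²/(2 × 1.86 × 9.81) = 7.073 m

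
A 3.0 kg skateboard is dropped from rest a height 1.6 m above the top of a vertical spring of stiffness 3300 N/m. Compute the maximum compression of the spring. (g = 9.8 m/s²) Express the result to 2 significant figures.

x = 0.18 m

Let x be the compression. The total drop is H + x, and the skateboard is instantaneously at rest at max compression, so energy conservation gives:
mg(H + x) = ½kx²
½(3300)x² − (3.0)(9.8)x − (3.0)(9.8)(1.6) = 0
1650x² − 29.40x − 47.04 = 0
x = [29.40 + √(864.4 + 310464)]/(2 × 1650) = 0.1780 m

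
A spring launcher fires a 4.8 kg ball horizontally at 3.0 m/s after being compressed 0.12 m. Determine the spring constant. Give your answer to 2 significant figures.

Energy stored in the spring equals the launch KE: ½kx² = ½mv²
k = mv²/x² = (4.8)(3.0)²/(0.12)² = 3000 N/m

k = 3000 N/m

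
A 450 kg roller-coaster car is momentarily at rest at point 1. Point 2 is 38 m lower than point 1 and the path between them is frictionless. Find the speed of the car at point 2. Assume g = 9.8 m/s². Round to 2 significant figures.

v = 27 m/s

Equating total energy at the two states: mgh = ½mv²
The mass cancels from both sides.
v = √(2gh) = √(2 × 9.8 × 38) = √744.80 = 27.29 m/s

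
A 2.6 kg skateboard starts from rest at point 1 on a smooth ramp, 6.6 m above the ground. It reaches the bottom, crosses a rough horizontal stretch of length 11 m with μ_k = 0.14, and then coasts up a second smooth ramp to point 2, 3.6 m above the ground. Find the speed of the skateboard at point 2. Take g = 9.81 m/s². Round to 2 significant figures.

Energy at 1: mgh₁ = (2.6)(9.81)(6.6) = 168.34 J
Friction loss: W_f = μ_k mg d = 39.28 J
At 2: ½mv² + mgh₂ = mgh₁ − W_f
½mv² = 168.34 − 39.28 − 91.822 = 37.239 J
v = √(2 × 37.239/2.6) = 5.352 m/s

v = 5.4 m/s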